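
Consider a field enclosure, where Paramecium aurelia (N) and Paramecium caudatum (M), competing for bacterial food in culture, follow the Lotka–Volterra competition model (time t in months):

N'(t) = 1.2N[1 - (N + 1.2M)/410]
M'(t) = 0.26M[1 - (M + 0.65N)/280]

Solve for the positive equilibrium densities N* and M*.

Setting both brackets to zero gives the nullclines N + 1.2M = 410 and 0.65N + M = 280.
Substituting M = 280 - 0.65N into the first: N(1 - 1.2·0.65) = 410 - 1.2·280.
So N* = 74/0.22 = 336, and then M* = 280 - 0.65·336 = 61.4.

N* ≈ 336, M* ≈ 61.4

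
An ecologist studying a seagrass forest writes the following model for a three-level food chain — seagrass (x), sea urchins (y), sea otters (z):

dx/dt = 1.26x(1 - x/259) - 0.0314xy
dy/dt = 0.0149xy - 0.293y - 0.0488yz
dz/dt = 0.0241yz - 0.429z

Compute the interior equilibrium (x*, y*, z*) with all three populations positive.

x* ≈ 144, y* ≈ 17.8, z* ≈ 38

From dz/dt = 0: 0.0241y* = 0.429, so y* = 17.8.
From dx/dt = 0: 1.26(1 - x*/259) = 0.0314·17.8, giving x* = 259·(1 - 0.444) = 144.
From dy/dt = 0: 0.0149·144 - 0.293 = 0.0488z*, so z* = 1.85/0.0488 = 38.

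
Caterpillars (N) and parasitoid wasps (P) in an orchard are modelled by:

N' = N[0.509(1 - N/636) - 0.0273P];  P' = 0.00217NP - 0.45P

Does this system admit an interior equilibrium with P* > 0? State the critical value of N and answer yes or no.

The predator equation gives dP/dt > 0 only when N > 0.45/0.00217 = 207.
Without the predator, N → K = 636. Since 636 > 207, the predator can invade and persist.

Threshold N = 207; K > 207, so yes, the predator persists.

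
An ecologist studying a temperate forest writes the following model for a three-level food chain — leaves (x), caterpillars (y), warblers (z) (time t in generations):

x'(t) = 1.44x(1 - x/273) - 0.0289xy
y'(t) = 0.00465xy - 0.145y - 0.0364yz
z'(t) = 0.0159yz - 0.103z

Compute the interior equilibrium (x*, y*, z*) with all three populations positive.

From dz/dt = 0: 0.0159y* = 0.103, so y* = 6.48.
From dx/dt = 0: 1.44(1 - x*/273) = 0.0289·6.48, giving x* = 273·(1 - 0.13) = 238.
From dy/dt = 0: 0.00465·238 - 0.145 = 0.0364z*, so z* = 0.959/0.0364 = 26.4.

x* ≈ 238, y* ≈ 6.48, z* ≈ 26.4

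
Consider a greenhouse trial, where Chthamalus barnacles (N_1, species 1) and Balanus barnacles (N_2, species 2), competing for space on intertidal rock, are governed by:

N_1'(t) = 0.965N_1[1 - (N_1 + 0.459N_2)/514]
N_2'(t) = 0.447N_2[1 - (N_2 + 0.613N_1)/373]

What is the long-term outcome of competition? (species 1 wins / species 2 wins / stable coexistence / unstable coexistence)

Compare the nullcline intercepts: K1/α12 = 514/0.459 = 1120 > K2 = 373; K2/α21 = 373/0.613 = 608 > K1 = 514.
Since both inequalities hold, each species can invade when rare, so the interior equilibrium is stable.

stable coexistence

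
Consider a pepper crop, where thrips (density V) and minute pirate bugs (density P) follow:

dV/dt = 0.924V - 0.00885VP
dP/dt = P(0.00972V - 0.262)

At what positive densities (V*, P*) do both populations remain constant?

V* ≈ 27, P* ≈ 104

Set dP/dt = 0 with P > 0: 0.00972V - 0.262 = 0, so V* = 0.262/0.00972 = 27.
Set dV/dt = 0 with V > 0: 0.924 - 0.00885P = 0, so P* = 0.924/0.00885 = 104.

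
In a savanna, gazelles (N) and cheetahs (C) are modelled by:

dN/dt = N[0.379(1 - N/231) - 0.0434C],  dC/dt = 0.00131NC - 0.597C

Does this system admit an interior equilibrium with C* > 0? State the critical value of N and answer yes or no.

Threshold N = 456; K < 456, so no, the predator goes extinct.

The predator equation gives dC/dt > 0 only when N > 0.597/0.00131 = 456.
Without the predator, N → K = 231. Since 231 < 456, the predator cannot invade.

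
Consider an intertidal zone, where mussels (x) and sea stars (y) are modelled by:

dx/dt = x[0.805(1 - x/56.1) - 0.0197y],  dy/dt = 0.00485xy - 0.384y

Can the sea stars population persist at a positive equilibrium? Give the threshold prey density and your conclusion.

The predator equation gives dy/dt > 0 only when x > 0.384/0.00485 = 79.2.
Without the predator, x → K = 56.1. Since 56.1 < 79.2, the predator cannot invade.

Threshold x = 79.2; K < 79.2, so no, the predator goes extinct.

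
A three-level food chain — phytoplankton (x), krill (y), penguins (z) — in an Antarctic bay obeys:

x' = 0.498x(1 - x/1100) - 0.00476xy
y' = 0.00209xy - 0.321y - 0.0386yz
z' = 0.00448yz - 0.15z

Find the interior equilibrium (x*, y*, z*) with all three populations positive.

x* ≈ 748, y* ≈ 33.5, z* ≈ 32.2

From dz/dt = 0: 0.00448y* = 0.15, so y* = 33.5.
From dx/dt = 0: 0.498(1 - x*/1100) = 0.00476·33.5, giving x* = 1100·(1 - 0.32) = 748.
From dy/dt = 0: 0.00209·748 - 0.321 = 0.0386z*, so z* = 1.24/0.0386 = 32.2.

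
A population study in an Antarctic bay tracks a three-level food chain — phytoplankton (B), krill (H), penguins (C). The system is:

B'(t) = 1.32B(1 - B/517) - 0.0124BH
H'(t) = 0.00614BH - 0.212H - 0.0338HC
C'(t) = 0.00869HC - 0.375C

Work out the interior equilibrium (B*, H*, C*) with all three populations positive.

B* ≈ 307, H* ≈ 43.2, C* ≈ 49.6

From dC/dt = 0: 0.00869H* = 0.375, so H* = 43.2.
From dB/dt = 0: 1.32(1 - B*/517) = 0.0124·43.2, giving B* = 517·(1 - 0.405) = 307.
From dH/dt = 0: 0.00614·307 - 0.212 = 0.0338C*, so C* = 1.68/0.0338 = 49.6.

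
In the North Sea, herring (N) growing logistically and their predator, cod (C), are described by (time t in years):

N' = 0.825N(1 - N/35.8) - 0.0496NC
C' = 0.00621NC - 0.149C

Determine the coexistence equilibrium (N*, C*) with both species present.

From dC/dt = 0 with C > 0: 0.00621N* = 0.149, so N* = 24.
Substitute into dN/dt = 0: 0.825(1 - 24/35.8) = 0.0496C*.
The bracket is 0.33, giving C* = 0.272/0.0496 = 5.49.

N* ≈ 24, C* ≈ 5.49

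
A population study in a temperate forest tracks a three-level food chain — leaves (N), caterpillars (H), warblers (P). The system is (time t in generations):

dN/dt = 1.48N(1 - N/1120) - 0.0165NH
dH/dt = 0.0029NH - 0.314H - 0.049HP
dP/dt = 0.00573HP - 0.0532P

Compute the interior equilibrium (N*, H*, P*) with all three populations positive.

From dP/dt = 0: 0.00573H* = 0.0532, so H* = 9.28.
From dN/dt = 0: 1.48(1 - N*/1120) = 0.0165·9.28, giving N* = 1120·(1 - 0.104) = 1000.
From dH/dt = 0: 0.0029·1000 - 0.314 = 0.049P*, so P* = 2.6/0.049 = 53.

N* ≈ 1000, H* ≈ 9.28, P* ≈ 53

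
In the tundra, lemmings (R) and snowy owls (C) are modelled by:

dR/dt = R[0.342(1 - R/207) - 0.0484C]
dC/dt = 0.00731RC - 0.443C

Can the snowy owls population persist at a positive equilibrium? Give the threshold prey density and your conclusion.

The predator equation gives dC/dt > 0 only when R > 0.443/0.00731 = 60.6.
Without the predator, R → K = 207. Since 207 > 60.6, the predator can invade and persist.

Threshold R = 60.6; K > 60.6, so yes, the predator persists.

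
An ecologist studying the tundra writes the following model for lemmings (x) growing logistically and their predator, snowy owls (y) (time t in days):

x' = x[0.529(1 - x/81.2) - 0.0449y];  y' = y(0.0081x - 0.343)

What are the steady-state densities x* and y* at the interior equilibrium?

x* ≈ 42.3, y* ≈ 5.64

From dy/dt = 0 with y > 0: 0.0081x* = 0.343, so x* = 42.3.
Substitute into dx/dt = 0: 0.529(1 - 42.3/81.2) = 0.0449y*.
The bracket is 0.479, giving y* = 0.253/0.0449 = 5.64.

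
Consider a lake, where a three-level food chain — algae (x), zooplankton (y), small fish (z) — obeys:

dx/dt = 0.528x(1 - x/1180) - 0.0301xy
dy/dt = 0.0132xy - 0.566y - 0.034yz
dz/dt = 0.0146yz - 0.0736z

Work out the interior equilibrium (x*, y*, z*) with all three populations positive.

x* ≈ 841, y* ≈ 5.04, z* ≈ 310

From dz/dt = 0: 0.0146y* = 0.0736, so y* = 5.04.
From dx/dt = 0: 0.528(1 - x*/1180) = 0.0301·5.04, giving x* = 1180·(1 - 0.287) = 841.
From dy/dt = 0: 0.0132·841 - 0.566 = 0.034z*, so z* = 10.5/0.034 = 310.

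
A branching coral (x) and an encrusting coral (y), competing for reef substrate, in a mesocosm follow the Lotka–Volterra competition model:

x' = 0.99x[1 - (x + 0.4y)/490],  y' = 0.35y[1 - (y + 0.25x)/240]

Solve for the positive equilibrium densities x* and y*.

x* ≈ 438, y* ≈ 131

Setting both brackets to zero gives the nullclines x + 0.4y = 490 and 0.25x + y = 240.
Substituting y = 240 - 0.25x into the first: x(1 - 0.4·0.25) = 490 - 0.4·240.
So x* = 394/0.9 = 438, and then y* = 240 - 0.25·438 = 131.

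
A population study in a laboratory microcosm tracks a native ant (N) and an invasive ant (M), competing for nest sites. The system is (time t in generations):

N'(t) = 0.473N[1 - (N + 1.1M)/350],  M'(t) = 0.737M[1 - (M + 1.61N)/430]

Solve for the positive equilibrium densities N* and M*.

N* ≈ 160, M* ≈ 173

Setting both brackets to zero gives the nullclines N + 1.1M = 350 and 1.61N + M = 430.
Substituting M = 430 - 1.61N into the first: N(1 - 1.1·1.61) = 350 - 1.1·430.
So N* = -123/-0.771 = 160, and then M* = 430 - 1.61·160 = 173.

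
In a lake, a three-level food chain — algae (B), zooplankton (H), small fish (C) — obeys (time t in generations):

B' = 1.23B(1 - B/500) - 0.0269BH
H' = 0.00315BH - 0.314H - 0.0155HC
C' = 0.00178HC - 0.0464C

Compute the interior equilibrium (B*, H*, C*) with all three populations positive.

From dC/dt = 0: 0.00178H* = 0.0464, so H* = 26.1.
From dB/dt = 0: 1.23(1 - B*/500) = 0.0269·26.1, giving B* = 500·(1 - 0.57) = 215.
From dH/dt = 0: 0.00315·215 - 0.314 = 0.0155C*, so C* = 0.363/0.0155 = 23.4.

B* ≈ 215, H* ≈ 26.1, C* ≈ 23.4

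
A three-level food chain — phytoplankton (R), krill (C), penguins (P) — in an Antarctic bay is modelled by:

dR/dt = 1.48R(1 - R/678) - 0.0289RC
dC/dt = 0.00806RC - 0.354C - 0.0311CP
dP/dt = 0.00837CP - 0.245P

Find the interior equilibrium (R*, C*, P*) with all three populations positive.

R* ≈ 290, C* ≈ 29.3, P* ≈ 63.9

From dP/dt = 0: 0.00837C* = 0.245, so C* = 29.3.
From dR/dt = 0: 1.48(1 - R*/678) = 0.0289·29.3, giving R* = 678·(1 - 0.572) = 290.
From dC/dt = 0: 0.00806·290 - 0.354 = 0.0311P*, so P* = 1.99/0.0311 = 63.9.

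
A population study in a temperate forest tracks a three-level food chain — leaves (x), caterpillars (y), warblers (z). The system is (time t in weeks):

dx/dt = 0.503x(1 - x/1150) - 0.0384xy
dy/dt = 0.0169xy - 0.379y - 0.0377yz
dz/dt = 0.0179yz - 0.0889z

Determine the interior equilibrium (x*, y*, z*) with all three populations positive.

From dz/dt = 0: 0.0179y* = 0.0889, so y* = 4.97.
From dx/dt = 0: 0.503(1 - x*/1150) = 0.0384·4.97, giving x* = 1150·(1 - 0.379) = 714.
From dy/dt = 0: 0.0169·714 - 0.379 = 0.0377z*, so z* = 11.7/0.0377 = 310.

x* ≈ 714, y* ≈ 4.97, z* ≈ 310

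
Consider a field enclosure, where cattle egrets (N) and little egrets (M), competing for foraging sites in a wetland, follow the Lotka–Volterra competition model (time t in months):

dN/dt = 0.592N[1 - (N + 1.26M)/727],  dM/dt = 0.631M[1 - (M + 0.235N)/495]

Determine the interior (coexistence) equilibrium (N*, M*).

Setting both brackets to zero gives the nullclines N + 1.26M = 727 and 0.235N + M = 495.
Substituting M = 495 - 0.235N into the first: N(1 - 1.26·0.235) = 727 - 1.26·495.
So N* = 103/0.704 = 147, and then M* = 495 - 0.235·147 = 461.

N* ≈ 147, M* ≈ 461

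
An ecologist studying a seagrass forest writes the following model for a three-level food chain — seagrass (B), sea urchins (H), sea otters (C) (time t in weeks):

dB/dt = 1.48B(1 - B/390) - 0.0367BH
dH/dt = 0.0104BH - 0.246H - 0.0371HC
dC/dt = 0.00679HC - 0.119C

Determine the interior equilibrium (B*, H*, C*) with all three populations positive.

From dC/dt = 0: 0.00679H* = 0.119, so H* = 17.5.
From dB/dt = 0: 1.48(1 - B*/390) = 0.0367·17.5, giving B* = 390·(1 - 0.435) = 221.
From dH/dt = 0: 0.0104·221 - 0.246 = 0.0371C*, so C* = 2.05/0.0371 = 55.2.

B* ≈ 221, H* ≈ 17.5, C* ≈ 55.2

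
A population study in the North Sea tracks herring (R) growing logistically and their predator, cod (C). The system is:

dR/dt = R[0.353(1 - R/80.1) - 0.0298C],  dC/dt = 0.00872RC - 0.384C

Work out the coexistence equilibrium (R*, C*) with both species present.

From dC/dt = 0 with C > 0: 0.00872R* = 0.384, so R* = 44.
Substitute into dR/dt = 0: 0.353(1 - 44/80.1) = 0.0298C*.
The bracket is 0.45, giving C* = 0.159/0.0298 = 5.33.

R* ≈ 44, C* ≈ 5.33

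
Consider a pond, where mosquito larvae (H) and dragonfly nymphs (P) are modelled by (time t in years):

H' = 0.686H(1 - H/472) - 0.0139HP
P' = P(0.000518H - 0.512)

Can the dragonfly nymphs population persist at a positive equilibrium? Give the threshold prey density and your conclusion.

The predator equation gives dP/dt > 0 only when H > 0.512/0.000518 = 988.
Without the predator, H → K = 472. Since 472 < 988, the predator cannot invade.

Threshold H = 988; K < 988, so no, the predator goes extinct.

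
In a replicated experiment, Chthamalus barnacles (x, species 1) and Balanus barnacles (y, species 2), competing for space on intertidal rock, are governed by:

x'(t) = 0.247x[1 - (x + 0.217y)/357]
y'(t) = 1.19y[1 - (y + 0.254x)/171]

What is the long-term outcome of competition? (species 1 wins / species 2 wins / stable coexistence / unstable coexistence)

stable coexistence

Compare the nullcline intercepts: K1/α12 = 357/0.217 = 1650 > K2 = 171; K2/α21 = 171/0.254 = 673 > K1 = 357.
Since both inequalities hold, each species can invade when rare, so the interior equilibrium is stable.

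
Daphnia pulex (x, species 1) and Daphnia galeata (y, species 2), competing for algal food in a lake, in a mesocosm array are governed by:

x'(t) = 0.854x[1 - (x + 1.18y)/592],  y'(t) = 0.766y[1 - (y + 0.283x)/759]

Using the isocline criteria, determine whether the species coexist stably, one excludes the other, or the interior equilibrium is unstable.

species 2 excludes species 1

Compare the nullcline intercepts: K1/α12 = 592/1.18 = 502 < K2 = 759; K2/α21 = 759/0.283 = 2680 > K1 = 592.
Since the inequalities point opposite ways, species 2 can invade but species 1 cannot.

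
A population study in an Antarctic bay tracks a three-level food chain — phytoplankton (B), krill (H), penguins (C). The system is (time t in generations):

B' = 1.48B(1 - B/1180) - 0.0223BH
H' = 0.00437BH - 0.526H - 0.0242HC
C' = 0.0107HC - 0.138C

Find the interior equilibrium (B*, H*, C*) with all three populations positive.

From dC/dt = 0: 0.0107H* = 0.138, so H* = 12.9.
From dB/dt = 0: 1.48(1 - B*/1180) = 0.0223·12.9, giving B* = 1180·(1 - 0.194) = 951.
From dH/dt = 0: 0.00437·951 - 0.526 = 0.0242C*, so C* = 3.63/0.0242 = 150.

B* ≈ 951, H* ≈ 12.9, C* ≈ 150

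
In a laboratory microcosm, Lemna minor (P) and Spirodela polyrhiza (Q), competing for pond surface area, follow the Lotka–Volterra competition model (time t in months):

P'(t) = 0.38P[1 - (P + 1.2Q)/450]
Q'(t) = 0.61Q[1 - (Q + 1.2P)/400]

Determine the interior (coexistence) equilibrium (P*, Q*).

Setting both brackets to zero gives the nullclines P + 1.2Q = 450 and 1.2P + Q = 400.
Substituting Q = 400 - 1.2P into the first: P(1 - 1.2·1.2) = 450 - 1.2·400.
So P* = -30/-0.44 = 68.2, and then Q* = 400 - 1.2·68.2 = 318.

P* ≈ 68.2, Q* ≈ 318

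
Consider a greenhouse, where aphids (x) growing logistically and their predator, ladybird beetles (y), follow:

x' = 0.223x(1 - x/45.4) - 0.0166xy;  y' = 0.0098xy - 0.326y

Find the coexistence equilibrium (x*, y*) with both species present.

x* ≈ 33.3, y* ≈ 3.59

From dy/dt = 0 with y > 0: 0.0098x* = 0.326, so x* = 33.3.
Substitute into dx/dt = 0: 0.223(1 - 33.3/45.4) = 0.0166y*.
The bracket is 0.267, giving y* = 0.0596/0.0166 = 3.59.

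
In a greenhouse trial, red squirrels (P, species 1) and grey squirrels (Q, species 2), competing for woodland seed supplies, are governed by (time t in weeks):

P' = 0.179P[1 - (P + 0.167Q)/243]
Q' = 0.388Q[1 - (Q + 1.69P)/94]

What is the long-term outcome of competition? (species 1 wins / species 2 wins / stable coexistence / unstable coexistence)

species 1 excludes species 2

Compare the nullcline intercepts: K1/α12 = 243/0.167 = 1460 > K2 = 94; K2/α21 = 94/1.69 = 55.6 < K1 = 243.
Since the inequalities point opposite ways, species 1 can invade but species 2 cannot.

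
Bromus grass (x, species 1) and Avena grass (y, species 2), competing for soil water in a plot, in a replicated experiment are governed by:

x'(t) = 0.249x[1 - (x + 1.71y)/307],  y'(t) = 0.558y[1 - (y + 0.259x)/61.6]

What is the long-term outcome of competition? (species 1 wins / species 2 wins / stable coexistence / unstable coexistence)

species 1 excludes species 2

Compare the nullcline intercepts: K1/α12 = 307/1.71 = 180 > K2 = 61.6; K2/α21 = 61.6/0.259 = 238 < K1 = 307.
Since the inequalities point opposite ways, species 1 can invade but species 2 cannot.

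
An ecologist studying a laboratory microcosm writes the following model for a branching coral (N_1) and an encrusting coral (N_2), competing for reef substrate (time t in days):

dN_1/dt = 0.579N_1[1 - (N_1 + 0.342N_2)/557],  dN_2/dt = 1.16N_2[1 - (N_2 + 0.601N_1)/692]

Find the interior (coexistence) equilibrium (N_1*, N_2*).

N_1* ≈ 403, N_2* ≈ 450

Setting both brackets to zero gives the nullclines N_1 + 0.342N_2 = 557 and 0.601N_1 + N_2 = 692.
Substituting N_2 = 692 - 0.601N_1 into the first: N_1(1 - 0.342·0.601) = 557 - 0.342·692.
So N_1* = 320/0.794 = 403, and then N_2* = 692 - 0.601·403 = 450.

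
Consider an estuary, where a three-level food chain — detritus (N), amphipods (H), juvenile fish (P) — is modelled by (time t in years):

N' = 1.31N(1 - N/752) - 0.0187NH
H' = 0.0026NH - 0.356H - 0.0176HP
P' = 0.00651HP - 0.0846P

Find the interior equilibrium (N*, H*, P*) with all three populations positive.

From dP/dt = 0: 0.00651H* = 0.0846, so H* = 13.
From dN/dt = 0: 1.31(1 - N*/752) = 0.0187·13, giving N* = 752·(1 - 0.186) = 612.
From dH/dt = 0: 0.0026·612 - 0.356 = 0.0176P*, so P* = 1.24/0.0176 = 70.3.

N* ≈ 612, H* ≈ 13, P* ≈ 70.3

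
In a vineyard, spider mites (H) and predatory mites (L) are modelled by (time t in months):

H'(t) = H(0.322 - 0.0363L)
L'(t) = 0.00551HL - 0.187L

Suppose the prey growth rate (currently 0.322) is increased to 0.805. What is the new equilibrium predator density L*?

At the interior fixed point, setting dH/dt = 0 with H > 0 fixes L* = (prey growth rate)/(HL coefficient) — independent of the other coefficients.
With the change, L* = 0.805/0.0363 = 22.2; it rises from 8.87.

L* ≈ 22.2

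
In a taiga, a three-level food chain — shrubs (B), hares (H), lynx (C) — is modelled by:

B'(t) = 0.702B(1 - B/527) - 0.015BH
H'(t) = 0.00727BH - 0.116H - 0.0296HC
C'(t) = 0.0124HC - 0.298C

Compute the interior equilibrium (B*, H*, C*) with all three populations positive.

B* ≈ 256, H* ≈ 24, C* ≈ 59.1

From dC/dt = 0: 0.0124H* = 0.298, so H* = 24.
From dB/dt = 0: 0.702(1 - B*/527) = 0.015·24, giving B* = 527·(1 - 0.514) = 256.
From dH/dt = 0: 0.00727·256 - 0.116 = 0.0296C*, so C* = 1.75/0.0296 = 59.1.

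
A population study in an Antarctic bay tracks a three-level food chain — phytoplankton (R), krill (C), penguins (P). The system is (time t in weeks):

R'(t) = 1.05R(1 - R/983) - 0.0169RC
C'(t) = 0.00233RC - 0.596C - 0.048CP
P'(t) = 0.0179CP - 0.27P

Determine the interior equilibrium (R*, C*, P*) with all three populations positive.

From dP/dt = 0: 0.0179C* = 0.27, so C* = 15.1.
From dR/dt = 0: 1.05(1 - R*/983) = 0.0169·15.1, giving R* = 983·(1 - 0.243) = 744.
From dC/dt = 0: 0.00233·744 - 0.596 = 0.048P*, so P* = 1.14/0.048 = 23.7.

R* ≈ 744, C* ≈ 15.1, P* ≈ 23.7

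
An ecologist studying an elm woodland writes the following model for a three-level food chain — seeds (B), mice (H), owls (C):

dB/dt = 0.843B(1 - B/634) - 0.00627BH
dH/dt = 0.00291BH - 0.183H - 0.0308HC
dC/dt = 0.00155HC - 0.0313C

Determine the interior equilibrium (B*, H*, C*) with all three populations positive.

B* ≈ 539, H* ≈ 20.2, C* ≈ 45

From dC/dt = 0: 0.00155H* = 0.0313, so H* = 20.2.
From dB/dt = 0: 0.843(1 - B*/634) = 0.00627·20.2, giving B* = 634·(1 - 0.15) = 539.
From dH/dt = 0: 0.00291·539 - 0.183 = 0.0308C*, so C* = 1.38/0.0308 = 45.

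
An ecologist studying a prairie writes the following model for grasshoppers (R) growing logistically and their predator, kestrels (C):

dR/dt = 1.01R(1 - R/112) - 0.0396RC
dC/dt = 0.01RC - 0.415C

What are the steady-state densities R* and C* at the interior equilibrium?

From dC/dt = 0 with C > 0: 0.01R* = 0.415, so R* = 41.5.
Substitute into dR/dt = 0: 1.01(1 - 41.5/112) = 0.0396C*.
The bracket is 0.629, giving C* = 0.636/0.0396 = 16.1.

R* ≈ 41.5, C* ≈ 16.1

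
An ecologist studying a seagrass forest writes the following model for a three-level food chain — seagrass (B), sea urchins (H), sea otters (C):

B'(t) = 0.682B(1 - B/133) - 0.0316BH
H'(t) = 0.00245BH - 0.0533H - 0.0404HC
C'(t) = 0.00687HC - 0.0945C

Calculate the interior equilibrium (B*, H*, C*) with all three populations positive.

From dC/dt = 0: 0.00687H* = 0.0945, so H* = 13.8.
From dB/dt = 0: 0.682(1 - B*/133) = 0.0316·13.8, giving B* = 133·(1 - 0.637) = 48.2.
From dH/dt = 0: 0.00245·48.2 - 0.0533 = 0.0404C*, so C* = 0.0649/0.0404 = 1.61.

B* ≈ 48.2, H* ≈ 13.8, C* ≈ 1.61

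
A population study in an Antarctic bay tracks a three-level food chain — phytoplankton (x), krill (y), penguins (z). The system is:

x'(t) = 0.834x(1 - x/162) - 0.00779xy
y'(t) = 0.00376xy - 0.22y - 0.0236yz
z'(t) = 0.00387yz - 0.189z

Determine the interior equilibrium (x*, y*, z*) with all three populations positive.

From dz/dt = 0: 0.00387y* = 0.189, so y* = 48.8.
From dx/dt = 0: 0.834(1 - x*/162) = 0.00779·48.8, giving x* = 162·(1 - 0.456) = 88.1.
From dy/dt = 0: 0.00376·88.1 - 0.22 = 0.0236z*, so z* = 0.111/0.0236 = 4.71.

x* ≈ 88.1, y* ≈ 48.8, z* ≈ 4.71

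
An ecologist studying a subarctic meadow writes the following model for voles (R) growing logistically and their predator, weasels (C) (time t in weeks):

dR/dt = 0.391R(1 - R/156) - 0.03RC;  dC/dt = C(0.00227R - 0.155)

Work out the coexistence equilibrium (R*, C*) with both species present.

From dC/dt = 0 with C > 0: 0.00227R* = 0.155, so R* = 68.3.
Substitute into dR/dt = 0: 0.391(1 - 68.3/156) = 0.03C*.
The bracket is 0.562, giving C* = 0.22/0.03 = 7.33.

R* ≈ 68.3, C* ≈ 7.33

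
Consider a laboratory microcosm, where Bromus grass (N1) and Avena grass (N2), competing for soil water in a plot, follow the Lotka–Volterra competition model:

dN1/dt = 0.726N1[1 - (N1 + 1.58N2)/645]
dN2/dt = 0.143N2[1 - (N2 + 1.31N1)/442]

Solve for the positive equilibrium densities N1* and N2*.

Setting both brackets to zero gives the nullclines N1 + 1.58N2 = 645 and 1.31N1 + N2 = 442.
Substituting N2 = 442 - 1.31N1 into the first: N1(1 - 1.58·1.31) = 645 - 1.58·442.
So N1* = -53.4/-1.07 = 49.9, and then N2* = 442 - 1.31·49.9 = 377.

N1* ≈ 49.9, N2* ≈ 377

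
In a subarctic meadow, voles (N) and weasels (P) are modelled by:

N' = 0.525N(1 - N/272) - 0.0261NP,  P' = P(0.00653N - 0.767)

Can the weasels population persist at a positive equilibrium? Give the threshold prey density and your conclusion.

The predator equation gives dP/dt > 0 only when N > 0.767/0.00653 = 117.
Without the predator, N → K = 272. Since 272 > 117, the predator can invade and persist.

Threshold N = 117; K > 117, so yes, the predator persists.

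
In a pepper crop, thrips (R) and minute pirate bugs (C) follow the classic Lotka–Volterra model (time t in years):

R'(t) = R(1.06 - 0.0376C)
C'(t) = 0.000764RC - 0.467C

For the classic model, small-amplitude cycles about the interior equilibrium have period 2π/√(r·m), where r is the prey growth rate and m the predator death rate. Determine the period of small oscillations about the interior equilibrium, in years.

Here r = 1.06 and m = 0.467, so r·m = 0.495.
ω = √0.495 = 0.704 per year, hence T = 2π/ω ≈ 8.93 years.

T ≈ 8.93 years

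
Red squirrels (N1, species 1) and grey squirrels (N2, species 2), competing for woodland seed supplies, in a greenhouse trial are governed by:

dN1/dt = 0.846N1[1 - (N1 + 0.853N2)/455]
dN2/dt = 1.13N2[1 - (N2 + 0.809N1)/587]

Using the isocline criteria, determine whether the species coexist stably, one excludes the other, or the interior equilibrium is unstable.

Compare the nullcline intercepts: K1/α12 = 455/0.853 = 533 < K2 = 587; K2/α21 = 587/0.809 = 726 > K1 = 455.
Since the inequalities point opposite ways, species 2 can invade but species 1 cannot.

species 2 excludes species 1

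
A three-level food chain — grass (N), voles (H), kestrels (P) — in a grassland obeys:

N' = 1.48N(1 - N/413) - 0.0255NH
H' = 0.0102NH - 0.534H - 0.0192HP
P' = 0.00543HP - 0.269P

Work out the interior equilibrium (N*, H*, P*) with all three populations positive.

From dP/dt = 0: 0.00543H* = 0.269, so H* = 49.5.
From dN/dt = 0: 1.48(1 - N*/413) = 0.0255·49.5, giving N* = 413·(1 - 0.854) = 60.5.
From dH/dt = 0: 0.0102·60.5 - 0.534 = 0.0192P*, so P* = 0.0829/0.0192 = 4.32.

N* ≈ 60.5, H* ≈ 49.5, P* ≈ 4.32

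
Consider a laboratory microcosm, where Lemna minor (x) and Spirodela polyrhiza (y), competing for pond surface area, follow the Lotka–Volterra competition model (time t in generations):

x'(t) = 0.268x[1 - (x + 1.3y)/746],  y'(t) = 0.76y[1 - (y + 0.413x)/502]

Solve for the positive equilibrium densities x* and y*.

Setting both brackets to zero gives the nullclines x + 1.3y = 746 and 0.413x + y = 502.
Substituting y = 502 - 0.413x into the first: x(1 - 1.3·0.413) = 746 - 1.3·502.
So x* = 93.4/0.463 = 202, and then y* = 502 - 0.413·202 = 419.

x* ≈ 202, y* ≈ 419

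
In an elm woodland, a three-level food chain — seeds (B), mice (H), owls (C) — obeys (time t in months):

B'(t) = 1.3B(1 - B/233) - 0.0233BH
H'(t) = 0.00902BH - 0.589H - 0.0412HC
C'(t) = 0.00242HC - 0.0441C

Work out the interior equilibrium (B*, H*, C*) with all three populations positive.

From dC/dt = 0: 0.00242H* = 0.0441, so H* = 18.2.
From dB/dt = 0: 1.3(1 - B*/233) = 0.0233·18.2, giving B* = 233·(1 - 0.327) = 157.
From dH/dt = 0: 0.00902·157 - 0.589 = 0.0412C*, so C* = 0.826/0.0412 = 20.1.

B* ≈ 157, H* ≈ 18.2, C* ≈ 20.1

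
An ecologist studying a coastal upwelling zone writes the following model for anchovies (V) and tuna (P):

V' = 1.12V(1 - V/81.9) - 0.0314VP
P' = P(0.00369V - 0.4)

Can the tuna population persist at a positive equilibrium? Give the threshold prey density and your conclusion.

The predator equation gives dP/dt > 0 only when V > 0.4/0.00369 = 108.
Without the predator, V → K = 81.9. Since 81.9 < 108, the predator cannot invade.

Threshold V = 108; K < 108, so no, the predator goes extinct.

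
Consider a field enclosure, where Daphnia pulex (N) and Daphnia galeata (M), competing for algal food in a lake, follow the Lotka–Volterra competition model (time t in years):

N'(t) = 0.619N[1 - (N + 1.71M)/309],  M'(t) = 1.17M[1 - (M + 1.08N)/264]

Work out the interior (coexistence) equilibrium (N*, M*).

N* ≈ 168, M* ≈ 82.3

Setting both brackets to zero gives the nullclines N + 1.71M = 309 and 1.08N + M = 264.
Substituting M = 264 - 1.08N into the first: N(1 - 1.71·1.08) = 309 - 1.71·264.
So N* = -142/-0.847 = 168, and then M* = 264 - 1.08·168 = 82.3.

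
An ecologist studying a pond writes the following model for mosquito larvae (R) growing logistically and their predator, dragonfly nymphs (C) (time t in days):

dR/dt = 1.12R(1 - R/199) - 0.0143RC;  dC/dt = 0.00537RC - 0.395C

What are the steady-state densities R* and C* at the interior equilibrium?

From dC/dt = 0 with C > 0: 0.00537R* = 0.395, so R* = 73.6.
Substitute into dR/dt = 0: 1.12(1 - 73.6/199) = 0.0143C*.
The bracket is 0.63, giving C* = 0.706/0.0143 = 49.4.

R* ≈ 73.6, C* ≈ 49.4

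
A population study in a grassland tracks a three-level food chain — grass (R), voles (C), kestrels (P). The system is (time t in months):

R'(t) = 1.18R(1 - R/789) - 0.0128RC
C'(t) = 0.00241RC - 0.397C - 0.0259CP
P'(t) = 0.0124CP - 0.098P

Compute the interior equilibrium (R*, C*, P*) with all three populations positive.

R* ≈ 721, C* ≈ 7.9, P* ≈ 51.8

From dP/dt = 0: 0.0124C* = 0.098, so C* = 7.9.
From dR/dt = 0: 1.18(1 - R*/789) = 0.0128·7.9, giving R* = 789·(1 - 0.0857) = 721.
From dC/dt = 0: 0.00241·721 - 0.397 = 0.0259P*, so P* = 1.34/0.0259 = 51.8.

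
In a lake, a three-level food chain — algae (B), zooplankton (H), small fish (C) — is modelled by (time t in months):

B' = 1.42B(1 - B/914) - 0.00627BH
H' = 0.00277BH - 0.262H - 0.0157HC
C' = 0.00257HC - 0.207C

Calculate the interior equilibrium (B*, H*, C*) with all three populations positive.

B* ≈ 589, H* ≈ 80.5, C* ≈ 87.2

From dC/dt = 0: 0.00257H* = 0.207, so H* = 80.5.
From dB/dt = 0: 1.42(1 - B*/914) = 0.00627·80.5, giving B* = 914·(1 - 0.356) = 589.
From dH/dt = 0: 0.00277·589 - 0.262 = 0.0157C*, so C* = 1.37/0.0157 = 87.2.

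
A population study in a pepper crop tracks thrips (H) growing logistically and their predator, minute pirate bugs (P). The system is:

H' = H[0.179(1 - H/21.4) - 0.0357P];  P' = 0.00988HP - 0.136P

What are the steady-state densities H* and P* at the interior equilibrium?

H* ≈ 13.8, P* ≈ 1.79

From dP/dt = 0 with P > 0: 0.00988H* = 0.136, so H* = 13.8.
Substitute into dH/dt = 0: 0.179(1 - 13.8/21.4) = 0.0357P*.
The bracket is 0.357, giving P* = 0.0639/0.0357 = 1.79.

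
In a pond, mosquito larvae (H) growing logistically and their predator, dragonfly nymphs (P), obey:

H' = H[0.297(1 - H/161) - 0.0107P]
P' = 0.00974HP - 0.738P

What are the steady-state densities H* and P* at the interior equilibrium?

From dP/dt = 0 with P > 0: 0.00974H* = 0.738, so H* = 75.8.
Substitute into dH/dt = 0: 0.297(1 - 75.8/161) = 0.0107P*.
The bracket is 0.529, giving P* = 0.157/0.0107 = 14.7.

H* ≈ 75.8, P* ≈ 14.7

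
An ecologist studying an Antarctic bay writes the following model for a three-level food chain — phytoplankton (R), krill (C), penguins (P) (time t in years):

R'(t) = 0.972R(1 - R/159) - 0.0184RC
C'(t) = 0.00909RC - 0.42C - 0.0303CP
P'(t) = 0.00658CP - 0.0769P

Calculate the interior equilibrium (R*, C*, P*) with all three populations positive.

From dP/dt = 0: 0.00658C* = 0.0769, so C* = 11.7.
From dR/dt = 0: 0.972(1 - R*/159) = 0.0184·11.7, giving R* = 159·(1 - 0.221) = 124.
From dC/dt = 0: 0.00909·124 - 0.42 = 0.0303P*, so P* = 0.706/0.0303 = 23.3.

R* ≈ 124, C* ≈ 11.7, P* ≈ 23.3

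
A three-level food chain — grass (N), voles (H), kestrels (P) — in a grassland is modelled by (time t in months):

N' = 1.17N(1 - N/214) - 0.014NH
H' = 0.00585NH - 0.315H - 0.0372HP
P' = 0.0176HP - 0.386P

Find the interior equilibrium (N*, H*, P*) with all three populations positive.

N* ≈ 158, H* ≈ 21.9, P* ≈ 16.4

From dP/dt = 0: 0.0176H* = 0.386, so H* = 21.9.
From dN/dt = 0: 1.17(1 - N*/214) = 0.014·21.9, giving N* = 214·(1 - 0.262) = 158.
From dH/dt = 0: 0.00585·158 - 0.315 = 0.0372P*, so P* = 0.608/0.0372 = 16.4.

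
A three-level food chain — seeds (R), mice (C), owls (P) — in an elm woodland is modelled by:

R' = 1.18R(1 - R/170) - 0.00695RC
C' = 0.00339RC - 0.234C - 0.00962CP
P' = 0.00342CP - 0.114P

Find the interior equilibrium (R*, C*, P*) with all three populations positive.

From dP/dt = 0: 0.00342C* = 0.114, so C* = 33.3.
From dR/dt = 0: 1.18(1 - R*/170) = 0.00695·33.3, giving R* = 170·(1 - 0.196) = 137.
From dC/dt = 0: 0.00339·137 - 0.234 = 0.00962P*, so P* = 0.229/0.00962 = 23.8.

R* ≈ 137, C* ≈ 33.3, P* ≈ 23.8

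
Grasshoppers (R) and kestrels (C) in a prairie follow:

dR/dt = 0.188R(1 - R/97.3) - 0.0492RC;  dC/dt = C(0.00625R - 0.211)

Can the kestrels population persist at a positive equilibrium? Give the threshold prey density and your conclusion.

The predator equation gives dC/dt > 0 only when R > 0.211/0.00625 = 33.8.
Without the predator, R → K = 97.3. Since 97.3 > 33.8, the predator can invade and persist.

Threshold R = 33.8; K > 33.8, so yes, the predator persists.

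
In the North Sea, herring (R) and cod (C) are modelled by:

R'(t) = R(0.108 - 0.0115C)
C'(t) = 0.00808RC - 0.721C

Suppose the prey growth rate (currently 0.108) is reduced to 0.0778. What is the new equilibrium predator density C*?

C* ≈ 6.77

At the interior fixed point, setting dR/dt = 0 with R > 0 fixes C* = (prey growth rate)/(RC coefficient) — independent of the other coefficients.
With the change, C* = 0.0778/0.0115 = 6.77; it falls from 9.39.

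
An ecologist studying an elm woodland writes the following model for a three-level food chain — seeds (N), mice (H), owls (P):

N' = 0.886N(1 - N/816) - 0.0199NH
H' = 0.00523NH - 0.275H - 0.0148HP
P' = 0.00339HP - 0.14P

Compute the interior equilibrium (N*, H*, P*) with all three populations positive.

N* ≈ 59.1, H* ≈ 41.3, P* ≈ 2.3

From dP/dt = 0: 0.00339H* = 0.14, so H* = 41.3.
From dN/dt = 0: 0.886(1 - N*/816) = 0.0199·41.3, giving N* = 816·(1 - 0.928) = 59.1.
From dH/dt = 0: 0.00523·59.1 - 0.275 = 0.0148P*, so P* = 0.0341/0.0148 = 2.3.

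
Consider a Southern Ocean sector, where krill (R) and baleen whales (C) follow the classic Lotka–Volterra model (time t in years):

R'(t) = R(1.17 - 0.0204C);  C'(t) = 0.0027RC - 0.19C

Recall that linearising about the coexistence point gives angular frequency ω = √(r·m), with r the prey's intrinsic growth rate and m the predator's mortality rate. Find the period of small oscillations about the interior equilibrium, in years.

T ≈ 13.3 years

Here r = 1.17 and m = 0.19, so r·m = 0.222.
ω = √0.222 = 0.471 per year, hence T = 2π/ω ≈ 13.3 years.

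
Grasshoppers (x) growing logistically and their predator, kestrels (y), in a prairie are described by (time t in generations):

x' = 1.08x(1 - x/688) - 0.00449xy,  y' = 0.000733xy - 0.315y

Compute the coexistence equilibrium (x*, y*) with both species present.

x* ≈ 430, y* ≈ 90.3

From dy/dt = 0 with y > 0: 0.000733x* = 0.315, so x* = 430.
Substitute into dx/dt = 0: 1.08(1 - 430/688) = 0.00449y*.
The bracket is 0.375, giving y* = 0.405/0.00449 = 90.3.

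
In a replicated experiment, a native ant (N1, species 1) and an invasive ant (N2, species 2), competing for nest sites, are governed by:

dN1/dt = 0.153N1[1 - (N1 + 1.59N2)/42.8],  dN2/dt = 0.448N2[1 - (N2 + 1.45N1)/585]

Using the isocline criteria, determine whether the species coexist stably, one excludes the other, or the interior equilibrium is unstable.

Compare the nullcline intercepts: K1/α12 = 42.8/1.59 = 26.9 < K2 = 585; K2/α21 = 585/1.45 = 403 > K1 = 42.8.
Since the inequalities point opposite ways, species 2 can invade but species 1 cannot.

species 2 excludes species 1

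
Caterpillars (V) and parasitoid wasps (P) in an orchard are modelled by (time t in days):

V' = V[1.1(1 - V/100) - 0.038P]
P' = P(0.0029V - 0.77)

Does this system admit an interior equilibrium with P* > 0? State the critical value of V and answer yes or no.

The predator equation gives dP/dt > 0 only when V > 0.77/0.0029 = 266.
Without the predator, V → K = 100. Since 100 < 266, the predator cannot invade.

Threshold V = 266; K < 266, so no, the predator goes extinct.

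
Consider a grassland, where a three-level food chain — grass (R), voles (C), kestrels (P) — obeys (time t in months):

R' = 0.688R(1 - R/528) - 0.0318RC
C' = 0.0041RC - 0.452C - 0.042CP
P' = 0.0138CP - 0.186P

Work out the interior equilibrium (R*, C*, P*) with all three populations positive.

From dP/dt = 0: 0.0138C* = 0.186, so C* = 13.5.
From dR/dt = 0: 0.688(1 - R*/528) = 0.0318·13.5, giving R* = 528·(1 - 0.623) = 199.
From dC/dt = 0: 0.0041·199 - 0.452 = 0.042P*, so P* = 0.364/0.042 = 8.67.

R* ≈ 199, C* ≈ 13.5, P* ≈ 8.67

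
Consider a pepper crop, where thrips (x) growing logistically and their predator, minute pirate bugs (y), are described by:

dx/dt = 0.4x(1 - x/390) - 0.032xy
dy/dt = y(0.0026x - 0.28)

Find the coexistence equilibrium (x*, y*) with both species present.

From dy/dt = 0 with y > 0: 0.0026x* = 0.28, so x* = 108.
Substitute into dx/dt = 0: 0.4(1 - 108/390) = 0.032y*.
The bracket is 0.724, giving y* = 0.29/0.032 = 9.05.

x* ≈ 108, y* ≈ 9.05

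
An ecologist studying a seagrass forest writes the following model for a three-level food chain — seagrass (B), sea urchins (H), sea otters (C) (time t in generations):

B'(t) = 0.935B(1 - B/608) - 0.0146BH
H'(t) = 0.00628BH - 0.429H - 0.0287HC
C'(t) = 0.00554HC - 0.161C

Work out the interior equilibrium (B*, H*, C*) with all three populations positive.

From dC/dt = 0: 0.00554H* = 0.161, so H* = 29.1.
From dB/dt = 0: 0.935(1 - B*/608) = 0.0146·29.1, giving B* = 608·(1 - 0.454) = 332.
From dH/dt = 0: 0.00628·332 - 0.429 = 0.0287C*, so C* = 1.66/0.0287 = 57.7.

B* ≈ 332, H* ≈ 29.1, C* ≈ 57.7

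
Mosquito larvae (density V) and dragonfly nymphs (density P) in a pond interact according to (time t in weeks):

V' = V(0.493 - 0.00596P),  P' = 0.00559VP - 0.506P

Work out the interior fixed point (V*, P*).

V* ≈ 90.5, P* ≈ 82.7

Set dP/dt = 0 with P > 0: 0.00559V - 0.506 = 0, so V* = 0.506/0.00559 = 90.5.
Set dV/dt = 0 with V > 0: 0.493 - 0.00596P = 0, so P* = 0.493/0.00596 = 82.7.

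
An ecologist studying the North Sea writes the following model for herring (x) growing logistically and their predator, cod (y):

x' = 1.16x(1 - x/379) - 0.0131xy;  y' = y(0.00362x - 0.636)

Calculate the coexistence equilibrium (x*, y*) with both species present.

x* ≈ 176, y* ≈ 47.5

From dy/dt = 0 with y > 0: 0.00362x* = 0.636, so x* = 176.
Substitute into dx/dt = 0: 1.16(1 - 176/379) = 0.0131y*.
The bracket is 0.536, giving y* = 0.622/0.0131 = 47.5.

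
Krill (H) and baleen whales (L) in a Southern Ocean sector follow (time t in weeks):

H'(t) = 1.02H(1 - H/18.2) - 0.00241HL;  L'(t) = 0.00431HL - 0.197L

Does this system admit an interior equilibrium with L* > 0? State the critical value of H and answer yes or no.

The predator equation gives dL/dt > 0 only when H > 0.197/0.00431 = 45.7.
Without the predator, H → K = 18.2. Since 18.2 < 45.7, the predator cannot invade.

Threshold H = 45.7; K < 45.7, so no, the predator goes extinct.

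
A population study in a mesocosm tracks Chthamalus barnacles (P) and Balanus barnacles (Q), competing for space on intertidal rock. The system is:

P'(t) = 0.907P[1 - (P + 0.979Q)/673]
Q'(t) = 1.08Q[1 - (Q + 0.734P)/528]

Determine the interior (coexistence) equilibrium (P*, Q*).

P* ≈ 555, Q* ≈ 121

Setting both brackets to zero gives the nullclines P + 0.979Q = 673 and 0.734P + Q = 528.
Substituting Q = 528 - 0.734P into the first: P(1 - 0.979·0.734) = 673 - 0.979·528.
So P* = 156/0.281 = 555, and then Q* = 528 - 0.734·555 = 121.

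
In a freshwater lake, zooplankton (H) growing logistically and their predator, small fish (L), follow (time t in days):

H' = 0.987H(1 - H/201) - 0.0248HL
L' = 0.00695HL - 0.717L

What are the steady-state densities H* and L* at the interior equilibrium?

H* ≈ 103, L* ≈ 19.4

From dL/dt = 0 with L > 0: 0.00695H* = 0.717, so H* = 103.
Substitute into dH/dt = 0: 0.987(1 - 103/201) = 0.0248L*.
The bracket is 0.487, giving L* = 0.48/0.0248 = 19.4.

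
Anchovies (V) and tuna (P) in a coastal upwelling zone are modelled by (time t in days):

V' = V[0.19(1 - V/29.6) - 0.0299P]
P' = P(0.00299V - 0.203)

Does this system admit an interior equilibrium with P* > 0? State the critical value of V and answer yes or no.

The predator equation gives dP/dt > 0 only when V > 0.203/0.00299 = 67.9.
Without the predator, V → K = 29.6. Since 29.6 < 67.9, the predator cannot invade.

Threshold V = 67.9; K < 67.9, so no, the predator goes extinct.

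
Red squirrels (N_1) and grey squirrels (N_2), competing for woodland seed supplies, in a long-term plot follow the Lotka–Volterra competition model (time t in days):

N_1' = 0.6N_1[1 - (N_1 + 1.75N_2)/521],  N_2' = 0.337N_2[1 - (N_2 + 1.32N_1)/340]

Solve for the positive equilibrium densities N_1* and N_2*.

Setting both brackets to zero gives the nullclines N_1 + 1.75N_2 = 521 and 1.32N_1 + N_2 = 340.
Substituting N_2 = 340 - 1.32N_1 into the first: N_1(1 - 1.75·1.32) = 521 - 1.75·340.
So N_1* = -74/-1.31 = 56.5, and then N_2* = 340 - 1.32·56.5 = 265.

N_1* ≈ 56.5, N_2* ≈ 265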